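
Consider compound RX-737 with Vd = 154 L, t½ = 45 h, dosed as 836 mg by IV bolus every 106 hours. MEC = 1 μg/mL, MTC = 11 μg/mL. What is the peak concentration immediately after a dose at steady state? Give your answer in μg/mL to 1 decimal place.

6.7 μg/mL

Over one 106-h interval, 106/45 ≈ 2.3556 half-lives elapse, leaving f ≈ 0.1954 of each dose.
At steady state, accumulation factor R = 1/(1 − e^(−kτ)) ≈ 1.2429.
Each bolus raises the concentration by D/Vd = 836/154 ≈ 5.429 μg/mL.
Steady-state peak Cmax,ss = C₀·R ≈ 5.429 × 1.2429 ≈ 6.748 μg/mL.
Peak 6.7 μg/mL vs MTC 11 μg/mL: below toxic threshold.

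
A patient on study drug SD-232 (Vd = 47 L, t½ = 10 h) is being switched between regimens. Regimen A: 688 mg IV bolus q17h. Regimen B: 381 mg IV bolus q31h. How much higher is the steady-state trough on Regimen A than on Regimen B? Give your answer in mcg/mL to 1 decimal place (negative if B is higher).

5.4 mcg/mL

Regimen A: f = (1/2)^(17/10) ≈ 0.3078; Cmin,ss = (688/47)·f/(1−f) ≈ 6.509 mcg/mL.
Regimen B: f = (1/2)^(31/10) ≈ 0.1166; Cmin,ss = (381/47)·f/(1−f) ≈ 1.070 mcg/mL.
Difference ≈ 6.509 − 1.070 ≈ 5.439 mcg/mL.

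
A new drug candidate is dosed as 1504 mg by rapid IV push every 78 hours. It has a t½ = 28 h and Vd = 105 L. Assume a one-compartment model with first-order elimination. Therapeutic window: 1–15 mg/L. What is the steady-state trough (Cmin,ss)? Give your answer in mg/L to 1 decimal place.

2.4 mg/L

τ/t½ = 78/28 ≈ 2.7857, so fraction remaining f = (1/2)^(78/28) ≈ 0.1450.
Each bolus raises the concentration by D/Vd = 1504/105 ≈ 14.324 mg/L.
Steady-state trough Cmin,ss = C₀·f/(1−f) ≈ 14.324 × 0.1450/0.8550 ≈ 2.429 mg/L.
Trough 2.4 mg/L vs MEC 1 mg/L: adequate.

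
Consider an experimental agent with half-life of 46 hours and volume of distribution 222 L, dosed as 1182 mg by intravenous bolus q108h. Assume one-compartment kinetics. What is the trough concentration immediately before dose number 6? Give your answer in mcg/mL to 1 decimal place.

1.3 mcg/mL

f = (1/2)^(τ/t½) = (1/2)^(108/46) ≈ 0.1964.
C₀ = D/Vd = 1182/222 ≈ 5.324 mcg/mL.
Before the 6th dose, 5 doses have been given. Superposition: Cmin = C₀·(f + f² + … + f^5).
≈ 5.324 × (0.1964 + 0.0386 + 0.0076 + 0.0015 + 0.0003) ≈ 5.324 × 0.2444 ≈ 1.301 mcg/mL.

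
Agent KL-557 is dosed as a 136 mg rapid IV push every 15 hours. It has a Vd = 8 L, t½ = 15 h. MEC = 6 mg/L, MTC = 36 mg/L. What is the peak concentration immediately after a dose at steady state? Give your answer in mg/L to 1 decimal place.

τ = 15 h = 1 half-life, so f = (1/2)^1 = 0.5.
At steady state, R = 1/(1 − 0.5) = 2/1.
Single-dose peak C₀ = D/Vd = 136/8 = 17 mg/L.
Steady-state peak Cmax,ss = C₀·R = 17 × 2/1 ≈ 34.000 mg/L.
Peak 34.0 mg/L vs MTC 36 mg/L: below toxic threshold.

34.0 mg/L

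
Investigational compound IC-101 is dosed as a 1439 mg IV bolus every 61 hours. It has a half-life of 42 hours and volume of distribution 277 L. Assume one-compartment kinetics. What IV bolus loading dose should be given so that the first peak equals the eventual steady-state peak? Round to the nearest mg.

2268 mg

f = (1/2)^(61/42) ≈ 0.365418; accumulation ratio R = 1/(1−f) ≈ 1.57584.
Loading dose to hit Cmax,ss on first dose: D_load = D_maint·R ≈ 1439 × 1.57584 ≈ 2267.63 mg.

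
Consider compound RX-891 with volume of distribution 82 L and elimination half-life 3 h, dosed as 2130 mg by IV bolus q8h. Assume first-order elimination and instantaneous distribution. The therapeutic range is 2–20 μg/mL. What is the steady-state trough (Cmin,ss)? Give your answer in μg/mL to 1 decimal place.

τ/t½ = 8/3 ≈ 2.6667, so fraction remaining f = (1/2)^(8/3) ≈ 0.1575.
Accumulation ratio R = 1/(1 − f) ≈ 1/0.8425 ≈ 1.1869.
Single-dose peak C₀ = D/Vd = 2130/82 ≈ 25.976 μg/mL.
Steady-state peak Cmax,ss = C₀·R ≈ 25.976 × 1.1869 ≈ 30.831 μg/mL.
Steady-state trough Cmin,ss = Cmax,ss·f ≈ 30.831 × 0.1575 ≈ 4.856 μg/mL.
Trough 4.9 μg/mL vs MEC 2 μg/mL: adequate.

4.9 μg/mL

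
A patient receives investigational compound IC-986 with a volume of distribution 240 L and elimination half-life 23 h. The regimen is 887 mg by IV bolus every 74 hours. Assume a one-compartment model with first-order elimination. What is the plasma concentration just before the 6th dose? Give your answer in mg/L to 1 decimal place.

f = (1/2)^(τ/t½) = (1/2)^(74/23) ≈ 0.1075.
C₀ = D/Vd = 887/240 ≈ 3.696 mg/L.
Before the 6th dose, 5 doses have been given. Superposition: Cmin = C₀·(f + f² + … + f^5).
≈ 3.696 × (0.1075 + 0.0116 + 0.0012 + 0.0001 + 0.0000) ≈ 3.696 × 0.1204 ≈ 0.445 mg/L.

0.4 mg/L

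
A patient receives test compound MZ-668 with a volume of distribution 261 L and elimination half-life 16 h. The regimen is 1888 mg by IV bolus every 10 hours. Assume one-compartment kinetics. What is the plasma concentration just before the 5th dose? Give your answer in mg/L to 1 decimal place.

11.0 mg/L

f = (1/2)^(τ/t½) = (1/2)^(10/16) ≈ 0.6484.
C₀ = D/Vd = 1888/261 ≈ 7.234 mg/L.
Before the 5th dose, 4 doses have been given. Superposition: Cmin = C₀·(f + f² + … + f^4).
≈ 7.234 × (0.6484 + 0.4204 + 0.2726 + 0.1768) ≈ 7.234 × 1.5182 ≈ 10.983 mg/L.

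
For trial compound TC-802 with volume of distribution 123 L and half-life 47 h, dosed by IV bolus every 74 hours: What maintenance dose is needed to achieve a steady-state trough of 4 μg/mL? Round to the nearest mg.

τ/t½ = 74/47 ≈ 1.5745, so f = (1/2)^(74/47) ≈ 0.335767.
Cmin,ss = (D/Vd)·f/(1−f), so D = Cmin,ss·Vd·(1−f)/f.
D = 4 × 123 × (1−f)/f ≈ 4 × 123 × 1.97826 ≈ 973.30 mg.

973 mg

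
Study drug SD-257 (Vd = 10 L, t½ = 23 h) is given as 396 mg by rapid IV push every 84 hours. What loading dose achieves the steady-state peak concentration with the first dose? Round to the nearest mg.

430 mg

f = (1/2)^(84/23) ≈ 0.079540; accumulation ratio R = 1/(1−f) ≈ 1.08641.
Loading dose to hit Cmax,ss on first dose: D_load = D_maint·R ≈ 396 × 1.08641 ≈ 430.22 mg.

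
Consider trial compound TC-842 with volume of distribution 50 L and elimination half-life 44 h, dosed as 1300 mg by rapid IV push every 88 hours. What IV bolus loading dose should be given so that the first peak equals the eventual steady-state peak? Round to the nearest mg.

f = (1/2)^(88/44) ≈ 0.250000; accumulation ratio R = 1/(1−f) ≈ 1.33333.
Loading dose to hit Cmax,ss on first dose: D_load = D_maint·R ≈ 1300 × 1.33333 ≈ 1733.33 mg.

1733 mg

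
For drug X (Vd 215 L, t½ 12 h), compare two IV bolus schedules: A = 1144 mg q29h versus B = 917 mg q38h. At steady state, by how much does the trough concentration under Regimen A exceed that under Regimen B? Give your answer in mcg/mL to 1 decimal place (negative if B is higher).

0.7 mcg/mL

Regimen A: f = (1/2)^(29/12) ≈ 0.1873; Cmin,ss = (1144/215)·f/(1−f) ≈ 1.226 mcg/mL.
Regimen B: f = (1/2)^(38/12) ≈ 0.1114; Cmin,ss = (917/215)·f/(1−f) ≈ 0.535 mcg/mL.
Difference ≈ 1.226 − 0.535 ≈ 0.691 mcg/mL.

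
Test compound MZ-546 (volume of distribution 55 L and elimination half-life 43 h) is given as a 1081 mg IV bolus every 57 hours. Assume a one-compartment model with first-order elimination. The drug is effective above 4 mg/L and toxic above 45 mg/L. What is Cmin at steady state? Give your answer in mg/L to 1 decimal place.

13.0 mg/L

k = ln2/t½ = ln2/43 ≈ 0.016120 h⁻¹; fraction remaining f = e^(−kτ) = e^(−0.016120×57) ≈ 0.3990.
Each bolus raises the concentration by D/Vd = 1081/55 ≈ 19.655 mg/L.
Steady-state trough Cmin,ss = C₀·f/(1−f) ≈ 19.655 × 0.3990/0.6010 ≈ 13.049 mg/L.
Trough 13.0 mg/L vs MEC 4 mg/L: adequate.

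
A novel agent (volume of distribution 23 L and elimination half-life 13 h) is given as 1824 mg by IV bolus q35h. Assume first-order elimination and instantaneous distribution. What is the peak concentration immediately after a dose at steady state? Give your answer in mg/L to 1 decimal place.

93.8 mg/L

k = ln2/t½ = ln2/13 ≈ 0.053319 h⁻¹; fraction remaining f = e^(−kτ) = e^(−0.053319×35) ≈ 0.1547.
Accumulation ratio R = 1/(1 − f) ≈ 1/0.8453 ≈ 1.1830.
Each bolus raises the concentration by D/Vd = 1824/23 ≈ 79.304 mg/L.
Steady-state peak Cmax,ss = C₀·R ≈ 79.304 × 1.1830 ≈ 93.817 mg/L.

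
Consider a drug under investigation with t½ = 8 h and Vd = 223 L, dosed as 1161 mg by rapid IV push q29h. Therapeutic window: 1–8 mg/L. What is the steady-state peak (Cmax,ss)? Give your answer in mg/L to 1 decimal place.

5.7 mg/L

k = ln2/t½ = ln2/8 ≈ 0.086643 h⁻¹; fraction remaining f = e^(−kτ) = e^(−0.086643×29) ≈ 0.0811.
At steady state, accumulation factor R = 1/(1 − e^(−kτ)) ≈ 1.0883.
Single-dose peak C₀ = D/Vd = 1161/223 ≈ 5.206 mg/L.
Steady-state peak Cmax,ss = C₀·R ≈ 5.206 × 1.0883 ≈ 5.666 mg/L.
Peak 5.7 mg/L vs MTC 8 mg/L: below toxic threshold.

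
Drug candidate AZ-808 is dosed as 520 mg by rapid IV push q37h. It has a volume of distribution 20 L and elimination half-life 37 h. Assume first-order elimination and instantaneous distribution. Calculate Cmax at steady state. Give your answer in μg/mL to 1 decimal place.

The dosing interval is 1 half-life, so f = 2^(−1) = 0.5.
Accumulation ratio R = 1/(1 − f) = 1/0.5 = 2/1.
Single-dose peak C₀ = D/Vd = 520/20 = 26 μg/mL.
Steady-state peak Cmax,ss = C₀·R = 26 × 2/1 ≈ 52.000 μg/mL.

52.0 μg/mL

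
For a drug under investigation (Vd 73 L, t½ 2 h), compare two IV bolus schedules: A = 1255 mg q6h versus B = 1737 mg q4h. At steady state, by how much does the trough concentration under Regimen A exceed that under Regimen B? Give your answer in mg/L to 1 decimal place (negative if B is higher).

-5.5 mg/L

Regimen A: f = (1/2)^(6/2) ≈ 0.1250; Cmin,ss = (1255/73)·f/(1−f) ≈ 2.456 mg/L.
Regimen B: f = (1/2)^(4/2) ≈ 0.2500; Cmin,ss = (1737/73)·f/(1−f) ≈ 7.932 mg/L.
Difference ≈ 2.456 − 7.932 ≈ -5.476 mg/L.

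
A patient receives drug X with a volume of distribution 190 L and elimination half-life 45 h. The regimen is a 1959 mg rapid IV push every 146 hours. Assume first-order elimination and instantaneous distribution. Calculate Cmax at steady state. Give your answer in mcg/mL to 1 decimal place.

11.5 mcg/mL

τ/t½ = 146/45 ≈ 3.2444, so fraction remaining f = (1/2)^(146/45) ≈ 0.1055.
Accumulation ratio R = 1/(1 − f) ≈ 1/0.8945 ≈ 1.1179.
Single-dose peak C₀ = D/Vd = 1959/190 ≈ 10.311 mcg/mL.
Steady-state peak Cmax,ss = C₀·R ≈ 10.311 × 1.1179 ≈ 11.527 mcg/mL.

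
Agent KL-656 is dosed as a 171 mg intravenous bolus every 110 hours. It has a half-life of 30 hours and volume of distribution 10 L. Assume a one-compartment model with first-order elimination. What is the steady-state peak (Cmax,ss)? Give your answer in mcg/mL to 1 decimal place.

18.6 mcg/mL

k = ln2/t½ = ln2/30 ≈ 0.023105 h⁻¹; fraction remaining f = e^(−kτ) = e^(−0.023105×110) ≈ 0.0787.
Accumulation ratio R = 1/(1 − f) ≈ 1/0.9213 ≈ 1.0854.
Each bolus raises the concentration by D/Vd = 171/10 ≈ 17.100 mcg/mL.
Steady-state peak Cmax,ss = C₀·R ≈ 17.100 × 1.0854 ≈ 18.560 mcg/mL.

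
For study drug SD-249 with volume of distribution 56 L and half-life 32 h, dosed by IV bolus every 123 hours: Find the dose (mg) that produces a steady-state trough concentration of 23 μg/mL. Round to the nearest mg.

17205 mg

τ/t½ = 123/32 ≈ 3.8438, so f = (1/2)^(123/32) ≈ 0.069649.
Cmin,ss = (D/Vd)·f/(1−f), so D = Cmin,ss·Vd·(1−f)/f.
D = 23 × 56 × (1−f)/f ≈ 23 × 56 × 13.35771 ≈ 17204.73 mg.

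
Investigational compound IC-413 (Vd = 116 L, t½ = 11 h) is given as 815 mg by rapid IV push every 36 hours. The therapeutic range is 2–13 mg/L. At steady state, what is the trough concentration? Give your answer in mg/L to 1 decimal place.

τ/t½ = 36/11 ≈ 3.2727, so fraction remaining f = (1/2)^(36/11) ≈ 0.1035.
Accumulation ratio R = 1/(1 − f) ≈ 1/0.8965 ≈ 1.1154.
Single-dose peak C₀ = D/Vd = 815/116 ≈ 7.026 mg/L.
Cmax,ss = C₀/(1 − f) ≈ 7.026/0.8965 ≈ 7.837 mg/L.
Steady-state trough Cmin,ss = Cmax,ss·f ≈ 7.837 × 0.1035 ≈ 0.811 mg/L.
Trough 0.8 mg/L vs MEC 2 mg/L: subtherapeutic.

0.8 mg/L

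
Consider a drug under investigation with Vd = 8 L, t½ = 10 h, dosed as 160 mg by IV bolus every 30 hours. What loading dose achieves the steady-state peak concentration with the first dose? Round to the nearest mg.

f = (1/2)^(30/10) ≈ 0.125000; accumulation ratio R = 1/(1−f) ≈ 1.14286.
Loading dose to hit Cmax,ss on first dose: D_load = D_maint·R ≈ 160 × 1.14286 ≈ 182.86 mg.

183 mg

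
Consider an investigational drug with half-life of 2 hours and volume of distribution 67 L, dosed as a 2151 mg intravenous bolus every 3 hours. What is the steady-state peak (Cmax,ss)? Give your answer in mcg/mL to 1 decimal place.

τ/t½ = 3/2 ≈ 1.5, so fraction remaining f = (1/2)^(3/2) ≈ 0.3536.
Accumulation ratio R = 1/(1 − f) ≈ 1/0.6464 ≈ 1.5470.
Each bolus raises the concentration by D/Vd = 2151/67 ≈ 32.104 mcg/mL.
Steady-state peak Cmax,ss = C₀·R ≈ 32.104 × 1.5470 ≈ 49.665 mcg/mL.

49.7 mcg/mL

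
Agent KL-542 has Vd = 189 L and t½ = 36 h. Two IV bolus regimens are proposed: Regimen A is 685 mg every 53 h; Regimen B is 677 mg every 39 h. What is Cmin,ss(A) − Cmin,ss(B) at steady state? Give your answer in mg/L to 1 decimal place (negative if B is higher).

-1.2 mg/L

Regimen A: f = (1/2)^(53/36) ≈ 0.3604; Cmin,ss = (685/189)·f/(1−f) ≈ 2.042 mg/L.
Regimen B: f = (1/2)^(39/36) ≈ 0.4719; Cmin,ss = (677/189)·f/(1−f) ≈ 3.201 mg/L.
Difference ≈ 2.042 − 3.201 ≈ -1.159 mg/L.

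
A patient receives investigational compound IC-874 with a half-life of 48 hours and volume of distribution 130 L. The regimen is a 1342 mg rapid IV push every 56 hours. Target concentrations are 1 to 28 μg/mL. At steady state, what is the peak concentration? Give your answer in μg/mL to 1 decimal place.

18.6 μg/mL

Over one 56-h interval, 56/48 ≈ 1.1667 half-lives elapse, leaving f ≈ 0.4454 of each dose.
Accumulation ratio R = 1/(1 − f) ≈ 1/0.5546 ≈ 1.8031.
Single-dose peak C₀ = D/Vd = 1342/130 ≈ 10.323 μg/mL.
Steady-state peak Cmax,ss = C₀·R ≈ 10.323 × 1.8031 ≈ 18.613 μg/mL.
Peak 18.6 μg/mL vs MTC 28 μg/mL: below toxic threshold.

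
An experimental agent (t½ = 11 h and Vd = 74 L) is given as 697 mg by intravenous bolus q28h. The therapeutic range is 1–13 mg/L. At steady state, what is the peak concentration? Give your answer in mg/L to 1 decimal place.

τ/t½ = 28/11 ≈ 2.5455, so fraction remaining f = (1/2)^(28/11) ≈ 0.1713.
Accumulation ratio R = 1/(1 − f) ≈ 1/0.8287 ≈ 1.2067.
Each bolus raises the concentration by D/Vd = 697/74 ≈ 9.419 mg/L.
Steady-state peak Cmax,ss = C₀·R ≈ 9.419 × 1.2067 ≈ 11.366 mg/L.
Peak 11.4 mg/L vs MTC 13 mg/L: below toxic threshold.

11.4 mg/L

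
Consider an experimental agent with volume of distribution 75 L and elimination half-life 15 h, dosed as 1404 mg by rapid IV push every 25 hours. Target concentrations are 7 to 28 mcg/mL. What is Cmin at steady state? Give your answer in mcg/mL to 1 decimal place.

k = ln2/t½ = ln2/15 ≈ 0.046210 h⁻¹; fraction remaining f = e^(−kτ) = e^(−0.046210×25) ≈ 0.3150.
Accumulation ratio R = 1/(1 − f) ≈ 1/0.6850 ≈ 1.4599.
Each bolus raises the concentration by D/Vd = 1404/75 ≈ 18.720 mcg/mL.
Steady-state peak Cmax,ss = C₀·R ≈ 18.720 × 1.4599 ≈ 27.329 mcg/mL.
One interval later, Cmin,ss = Cmax,ss·e^(−kτ) ≈ 27.329 × 0.3150 ≈ 8.609 mcg/mL.
Trough 8.6 mcg/mL vs MEC 7 mcg/mL: adequate.

8.6 mcg/mL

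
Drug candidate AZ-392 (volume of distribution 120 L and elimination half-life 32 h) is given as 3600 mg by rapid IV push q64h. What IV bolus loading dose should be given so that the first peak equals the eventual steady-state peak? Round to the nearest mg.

4800 mg

f = (1/2)^(64/32) ≈ 0.250000; accumulation ratio R = 1/(1−f) ≈ 1.33333.
Loading dose to hit Cmax,ss on first dose: D_load = D_maint·R ≈ 3600 × 1.33333 ≈ 4799.99 mg.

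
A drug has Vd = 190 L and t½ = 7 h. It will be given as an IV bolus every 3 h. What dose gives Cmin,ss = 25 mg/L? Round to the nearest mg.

1643 mg

τ/t½ = 3/7 ≈ 0.42857, so f = (1/2)^(3/7) ≈ 0.742997.
Cmin,ss = (D/Vd)·f/(1−f), so D = Cmin,ss·Vd·(1−f)/f.
D = 25 × 190 × (1−f)/f ≈ 25 × 190 × 0.34590 ≈ 1643.02 mg.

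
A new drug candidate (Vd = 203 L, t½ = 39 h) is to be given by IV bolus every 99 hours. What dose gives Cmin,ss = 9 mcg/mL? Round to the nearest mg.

τ/t½ = 99/39 ≈ 2.5385, so f = (1/2)^(99/39) ≈ 0.172126.
Cmin,ss = (D/Vd)·f/(1−f), so D = Cmin,ss·Vd·(1−f)/f.
D = 9 × 203 × (1−f)/f ≈ 9 × 203 × 4.80970 ≈ 8787.32 mg.

8787 mg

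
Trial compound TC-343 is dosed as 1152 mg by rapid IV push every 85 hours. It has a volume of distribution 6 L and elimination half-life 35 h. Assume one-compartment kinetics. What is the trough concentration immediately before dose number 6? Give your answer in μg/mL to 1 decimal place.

43.8 μg/mL

f = (1/2)^(τ/t½) = (1/2)^(85/35) ≈ 0.1857.
C₀ = D/Vd = 1152/6 ≈ 192.000 μg/mL.
Before the 6th dose, 5 doses have been given. Superposition: Cmin = C₀·(f + f² + … + f^5).
≈ 192.000 × (0.1857 + 0.0345 + 0.0064 + 0.0012 + 0.0002) ≈ 192.000 × 0.2280 ≈ 43.776 μg/mL.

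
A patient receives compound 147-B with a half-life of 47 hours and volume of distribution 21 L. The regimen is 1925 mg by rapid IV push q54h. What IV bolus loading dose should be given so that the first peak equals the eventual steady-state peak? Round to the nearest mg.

f = (1/2)^(54/47) ≈ 0.450958; accumulation ratio R = 1/(1−f) ≈ 1.82135.
Loading dose to hit Cmax,ss on first dose: D_load = D_maint·R ≈ 1925 × 1.82135 ≈ 3506.10 mg.

3506 mg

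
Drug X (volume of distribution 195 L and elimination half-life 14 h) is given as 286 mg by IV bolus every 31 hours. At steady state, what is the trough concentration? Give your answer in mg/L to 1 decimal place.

τ/t½ = 31/14 ≈ 2.2143, so fraction remaining f = (1/2)^(31/14) ≈ 0.2155.
At steady state, accumulation factor R = 1/(1 − e^(−kτ)) ≈ 1.2747.
Each bolus raises the concentration by D/Vd = 286/195 ≈ 1.467 mg/L.
Cmax,ss = C₀/(1 − f) ≈ 1.467/0.7845 ≈ 1.870 mg/L.
Steady-state trough Cmin,ss = Cmax,ss·f ≈ 1.870 × 0.2155 ≈ 0.403 mg/L.

0.4 mg/L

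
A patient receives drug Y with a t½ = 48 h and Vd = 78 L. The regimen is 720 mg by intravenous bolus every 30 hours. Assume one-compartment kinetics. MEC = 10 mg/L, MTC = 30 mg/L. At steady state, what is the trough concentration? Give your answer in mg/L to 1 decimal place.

Over one 30-h interval, 30/48 ≈ 0.625 half-lives elapse, leaving f ≈ 0.6484 of each dose.
Accumulation ratio R = 1/(1 − f) ≈ 1/0.3516 ≈ 2.8441.
Each bolus raises the concentration by D/Vd = 720/78 ≈ 9.231 mg/L.
Cmax,ss = C₀/(1 − f) ≈ 9.231/0.3516 ≈ 26.254 mg/L.
One interval later, Cmin,ss = Cmax,ss·e^(−kτ) ≈ 26.254 × 0.6484 ≈ 17.023 mg/L.
Trough 17.0 mg/L vs MEC 10 mg/L: adequate.

17.0 mg/L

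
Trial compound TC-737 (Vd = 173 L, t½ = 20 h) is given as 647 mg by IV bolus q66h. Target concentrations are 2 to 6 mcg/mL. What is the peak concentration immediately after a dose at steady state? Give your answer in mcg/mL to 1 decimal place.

τ/t½ = 66/20 ≈ 3.3, so fraction remaining f = (1/2)^(66/20) ≈ 0.1015.
At steady state, accumulation factor R = 1/(1 − e^(−kτ)) ≈ 1.1130.
Single-dose peak C₀ = D/Vd = 647/173 ≈ 3.740 mcg/mL.
Steady-state peak Cmax,ss = C₀·R ≈ 3.740 × 1.1130 ≈ 4.163 mcg/mL.
Peak 4.2 mcg/mL vs MTC 6 mcg/mL: below toxic threshold.

4.2 mcg/mL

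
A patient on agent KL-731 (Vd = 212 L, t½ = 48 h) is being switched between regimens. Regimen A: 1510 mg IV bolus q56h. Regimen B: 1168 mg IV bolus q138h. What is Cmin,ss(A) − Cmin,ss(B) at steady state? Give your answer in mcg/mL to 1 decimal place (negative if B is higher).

Regimen A: f = (1/2)^(56/48) ≈ 0.4454; Cmin,ss = (1510/212)·f/(1−f) ≈ 5.720 mcg/mL.
Regimen B: f = (1/2)^(138/48) ≈ 0.1363; Cmin,ss = (1168/212)·f/(1−f) ≈ 0.869 mcg/mL.
Difference ≈ 5.720 − 0.869 ≈ 4.851 mcg/mL.

4.9 mcg/mL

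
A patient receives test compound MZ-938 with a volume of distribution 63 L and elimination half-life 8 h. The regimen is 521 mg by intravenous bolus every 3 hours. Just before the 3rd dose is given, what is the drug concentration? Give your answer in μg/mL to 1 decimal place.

11.3 μg/mL

f = (1/2)^(τ/t½) = (1/2)^(3/8) ≈ 0.7711.
C₀ = D/Vd = 521/63 ≈ 8.270 μg/mL.
Before the 3rd dose, 2 doses have been given. Superposition: Cmin = C₀·(f + f²).
≈ 8.270 × (0.7711 + 0.5946) ≈ 8.270 × 1.3657 ≈ 11.294 μg/mL.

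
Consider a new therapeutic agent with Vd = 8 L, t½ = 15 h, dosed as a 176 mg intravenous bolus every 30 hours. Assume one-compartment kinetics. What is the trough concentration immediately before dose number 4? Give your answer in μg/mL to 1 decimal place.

7.2 μg/mL

f = (1/2)^(τ/t½) = (1/2)^(30/15) ≈ 0.2500.
C₀ = D/Vd = 176/8 ≈ 22.000 μg/mL.
Before the 4th dose, 3 doses have been given. Superposition: Cmin = C₀·(f + f² + … + f^3).
≈ 22.000 × (0.2500 + 0.0625 + 0.0156) ≈ 22.000 × 0.3281 ≈ 7.218 μg/mL.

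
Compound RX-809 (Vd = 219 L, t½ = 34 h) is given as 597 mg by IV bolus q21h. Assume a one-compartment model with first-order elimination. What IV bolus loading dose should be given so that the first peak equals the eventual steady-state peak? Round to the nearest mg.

1714 mg

f = (1/2)^(21/34) ≈ 0.651733; accumulation ratio R = 1/(1−f) ≈ 2.87136.
Loading dose to hit Cmax,ss on first dose: D_load = D_maint·R ≈ 597 × 2.87136 ≈ 1714.20 mg.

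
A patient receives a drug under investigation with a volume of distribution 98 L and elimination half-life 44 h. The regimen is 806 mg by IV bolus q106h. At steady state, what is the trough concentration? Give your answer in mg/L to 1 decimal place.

1.9 mg/L

k = ln2/t½ = ln2/44 ≈ 0.015753 h⁻¹; fraction remaining f = e^(−kτ) = e^(−0.015753×106) ≈ 0.1883.
Each bolus raises the concentration by D/Vd = 806/98 ≈ 8.224 mg/L.
Steady-state trough Cmin,ss = C₀·f/(1−f) ≈ 8.224 × 0.1883/0.8117 ≈ 1.908 mg/L.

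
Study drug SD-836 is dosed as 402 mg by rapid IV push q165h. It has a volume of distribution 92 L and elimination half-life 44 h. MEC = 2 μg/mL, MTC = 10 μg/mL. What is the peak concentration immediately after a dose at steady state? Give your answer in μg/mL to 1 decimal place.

Over one 165-h interval, 165/44 ≈ 3.75 half-lives elapse, leaving f ≈ 0.0743 of each dose.
At steady state, accumulation factor R = 1/(1 − e^(−kτ)) ≈ 1.0803.
Single-dose peak C₀ = D/Vd = 402/92 ≈ 4.370 μg/mL.
Steady-state peak Cmax,ss = C₀·R ≈ 4.370 × 1.0803 ≈ 4.721 μg/mL.
Peak 4.7 μg/mL vs MTC 10 μg/mL: below toxic threshold.

4.7 μg/mL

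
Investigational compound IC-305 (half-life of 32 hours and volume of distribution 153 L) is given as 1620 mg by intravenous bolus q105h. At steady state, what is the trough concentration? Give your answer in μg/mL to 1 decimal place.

τ/t½ = 105/32 ≈ 3.2812, so fraction remaining f = (1/2)^(105/32) ≈ 0.1029.
Single-dose peak C₀ = D/Vd = 1620/153 ≈ 10.588 μg/mL.
Steady-state trough Cmin,ss = C₀·f/(1−f) ≈ 10.588 × 0.1029/0.8971 ≈ 1.214 μg/mL.

1.2 μg/mL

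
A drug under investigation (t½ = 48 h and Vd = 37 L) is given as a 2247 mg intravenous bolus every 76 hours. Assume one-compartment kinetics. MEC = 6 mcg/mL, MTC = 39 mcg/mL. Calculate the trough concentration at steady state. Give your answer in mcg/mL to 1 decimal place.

Over one 76-h interval, 76/48 ≈ 1.5833 half-lives elapse, leaving f ≈ 0.3337 of each dose.
Accumulation ratio R = 1/(1 − f) ≈ 1/0.6663 ≈ 1.5008.
Single-dose peak C₀ = D/Vd = 2247/37 ≈ 60.730 mcg/mL.
Steady-state peak Cmax,ss = C₀·R ≈ 60.730 × 1.5008 ≈ 91.144 mcg/mL.
Steady-state trough Cmin,ss = Cmax,ss·f ≈ 91.144 × 0.3337 ≈ 30.415 mcg/mL.
Trough 30.4 mcg/mL vs MEC 6 mcg/mL: adequate.

30.4 mcg/mL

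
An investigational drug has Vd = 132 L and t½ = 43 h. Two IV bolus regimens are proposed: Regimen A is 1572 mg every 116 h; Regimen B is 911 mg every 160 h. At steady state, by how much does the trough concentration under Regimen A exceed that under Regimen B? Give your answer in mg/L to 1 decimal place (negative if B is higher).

Regimen A: f = (1/2)^(116/43) ≈ 0.1541; Cmin,ss = (1572/132)·f/(1−f) ≈ 2.170 mg/L.
Regimen B: f = (1/2)^(160/43) ≈ 0.0758; Cmin,ss = (911/132)·f/(1−f) ≈ 0.566 mg/L.
Difference ≈ 2.170 − 0.566 ≈ 1.604 mg/L.

1.6 mg/L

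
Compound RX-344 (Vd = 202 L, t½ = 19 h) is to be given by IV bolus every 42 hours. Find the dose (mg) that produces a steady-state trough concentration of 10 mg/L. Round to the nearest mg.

τ/t½ = 42/19 ≈ 2.2105, so f = (1/2)^(42/19) ≈ 0.216055.
Cmin,ss = (D/Vd)·f/(1−f), so D = Cmin,ss·Vd·(1−f)/f.
D = 10 × 202 × (1−f)/f ≈ 10 × 202 × 3.62845 ≈ 7329.47 mg.

7329 mg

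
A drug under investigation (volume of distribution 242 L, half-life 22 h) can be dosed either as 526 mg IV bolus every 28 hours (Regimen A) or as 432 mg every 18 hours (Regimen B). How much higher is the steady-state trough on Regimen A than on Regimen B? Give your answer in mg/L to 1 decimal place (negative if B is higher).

-0.8 mg/L

Regimen A: f = (1/2)^(28/22) ≈ 0.4139; Cmin,ss = (526/242)·f/(1−f) ≈ 1.535 mg/L.
Regimen B: f = (1/2)^(18/22) ≈ 0.5672; Cmin,ss = (432/242)·f/(1−f) ≈ 2.339 mg/L.
Difference ≈ 1.535 − 2.339 ≈ -0.804 mg/L.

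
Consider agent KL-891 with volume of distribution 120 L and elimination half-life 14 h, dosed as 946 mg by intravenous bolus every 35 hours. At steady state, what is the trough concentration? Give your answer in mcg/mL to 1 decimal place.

1.7 mcg/mL

Over one 35-h interval, 35/14 ≈ 2.5 half-lives elapse, leaving f ≈ 0.1768 of each dose.
Single-dose peak C₀ = D/Vd = 946/120 ≈ 7.883 mcg/mL.
Steady-state trough Cmin,ss = C₀·f/(1−f) ≈ 7.883 × 0.1768/0.8232 ≈ 1.693 mcg/mL.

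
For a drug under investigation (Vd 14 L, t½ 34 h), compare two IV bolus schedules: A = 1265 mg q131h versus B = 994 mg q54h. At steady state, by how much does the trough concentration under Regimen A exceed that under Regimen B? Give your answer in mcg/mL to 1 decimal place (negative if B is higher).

-28.7 mcg/mL

Regimen A: f = (1/2)^(131/34) ≈ 0.0692; Cmin,ss = (1265/14)·f/(1−f) ≈ 6.718 mcg/mL.
Regimen B: f = (1/2)^(54/34) ≈ 0.3326; Cmin,ss = (994/14)·f/(1−f) ≈ 35.383 mcg/mL.
Difference ≈ 6.718 − 35.383 ≈ -28.665 mcg/mL.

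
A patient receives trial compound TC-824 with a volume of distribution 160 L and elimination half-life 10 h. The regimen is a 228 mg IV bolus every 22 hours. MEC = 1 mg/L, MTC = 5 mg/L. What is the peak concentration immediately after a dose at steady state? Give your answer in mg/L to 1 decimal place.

Over one 22-h interval, 22/10 ≈ 2.2 half-lives elapse, leaving f ≈ 0.2176 of each dose.
At steady state, accumulation factor R = 1/(1 − e^(−kτ)) ≈ 1.2781.
Each bolus raises the concentration by D/Vd = 228/160 ≈ 1.425 mg/L.
Cmax,ss = C₀/(1 − f) ≈ 1.425/0.7824 ≈ 1.821 mg/L.
Peak 1.8 mg/L vs MTC 5 mg/L: below toxic threshold.

1.8 mg/L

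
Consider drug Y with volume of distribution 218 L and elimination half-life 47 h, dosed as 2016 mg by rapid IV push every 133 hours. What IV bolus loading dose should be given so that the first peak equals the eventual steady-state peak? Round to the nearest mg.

2346 mg

f = (1/2)^(133/47) ≈ 0.140653; accumulation ratio R = 1/(1−f) ≈ 1.16367.
Loading dose to hit Cmax,ss on first dose: D_load = D_maint·R ≈ 2016 × 1.16367 ≈ 2345.96 mg.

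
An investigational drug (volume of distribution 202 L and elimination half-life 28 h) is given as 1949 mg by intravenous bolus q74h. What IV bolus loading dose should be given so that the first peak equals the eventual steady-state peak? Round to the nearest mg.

2321 mg

f = (1/2)^(74/28) ≈ 0.160111; accumulation ratio R = 1/(1−f) ≈ 1.19063.
Loading dose to hit Cmax,ss on first dose: D_load = D_maint·R ≈ 1949 × 1.19063 ≈ 2320.54 mg.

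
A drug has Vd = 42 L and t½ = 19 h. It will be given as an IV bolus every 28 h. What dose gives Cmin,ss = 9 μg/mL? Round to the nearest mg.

672 mg

τ/t½ = 28/19 ≈ 1.4737, so f = (1/2)^(28/19) ≈ 0.360062.
Cmin,ss = (D/Vd)·f/(1−f), so D = Cmin,ss·Vd·(1−f)/f.
D = 9 × 42 × (1−f)/f ≈ 9 × 42 × 1.77730 ≈ 671.82 mg.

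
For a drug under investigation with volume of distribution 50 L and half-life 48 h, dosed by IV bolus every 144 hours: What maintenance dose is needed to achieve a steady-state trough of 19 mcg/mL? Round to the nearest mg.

6650 mg

τ/t½ = 144/48 ≈ 3, so f = (1/2)^(144/48) ≈ 0.125000.
Cmin,ss = (D/Vd)·f/(1−f), so D = Cmin,ss·Vd·(1−f)/f.
D = 19 × 50 × (1−f)/f ≈ 19 × 50 × 7.00000 ≈ 6650.00 mg.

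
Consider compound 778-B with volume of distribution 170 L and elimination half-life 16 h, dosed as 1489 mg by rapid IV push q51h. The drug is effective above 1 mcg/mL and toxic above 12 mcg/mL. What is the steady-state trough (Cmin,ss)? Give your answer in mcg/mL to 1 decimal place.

1.1 mcg/mL

Over one 51-h interval, 51/16 ≈ 3.1875 half-lives elapse, leaving f ≈ 0.1098 of each dose.
Accumulation ratio R = 1/(1 − f) ≈ 1/0.8902 ≈ 1.1233.
Single-dose peak C₀ = D/Vd = 1489/170 ≈ 8.759 mcg/mL.
Steady-state peak Cmax,ss = C₀·R ≈ 8.759 × 1.1233 ≈ 9.839 mcg/mL.
One interval later, Cmin,ss = Cmax,ss·e^(−kτ) ≈ 9.839 × 0.1098 ≈ 1.080 mcg/mL.
Trough 1.1 mcg/mL vs MEC 1 mcg/mL: adequate.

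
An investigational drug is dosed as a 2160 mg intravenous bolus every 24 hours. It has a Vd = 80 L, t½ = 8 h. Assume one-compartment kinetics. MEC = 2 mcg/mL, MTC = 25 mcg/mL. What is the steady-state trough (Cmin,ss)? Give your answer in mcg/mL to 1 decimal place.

3.9 mcg/mL

The dosing interval is 3 half-lives, so f = 2^(−3) = 0.125.
Accumulation ratio R = 1/(1 − f) = 1/0.875 = 8/7.
Single-dose peak C₀ = D/Vd = 2160/80 = 27 mcg/mL.
Steady-state peak Cmax,ss = C₀·R = 27 × 8/7 ≈ 30.857 mcg/mL.
Steady-state trough Cmin,ss = Cmax,ss·f ≈ 30.857 × 0.125 ≈ 3.857 mcg/mL.
Trough 3.9 mcg/mL vs MEC 2 mcg/mL: adequate.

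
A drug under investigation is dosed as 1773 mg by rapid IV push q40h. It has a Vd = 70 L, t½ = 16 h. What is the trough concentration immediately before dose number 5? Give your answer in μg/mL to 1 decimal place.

f = (1/2)^(τ/t½) = (1/2)^(40/16) ≈ 0.1768.
C₀ = D/Vd = 1773/70 ≈ 25.329 μg/mL.
Before the 5th dose, 4 doses have been given. Superposition: Cmin = C₀·(f + f² + … + f^4).
≈ 25.329 × (0.1768 + 0.0313 + 0.0055 + 0.0010) ≈ 25.329 × 0.2146 ≈ 5.436 μg/mL.

5.4 μg/mL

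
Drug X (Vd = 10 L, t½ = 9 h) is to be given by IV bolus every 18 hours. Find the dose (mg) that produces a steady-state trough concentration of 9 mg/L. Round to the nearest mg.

270 mg

τ/t½ = 18/9 ≈ 2, so f = (1/2)^(18/9) ≈ 0.250000.
Cmin,ss = (D/Vd)·f/(1−f), so D = Cmin,ss·Vd·(1−f)/f.
D = 9 × 10 × (1−f)/f ≈ 9 × 10 × 3.00000 ≈ 270.00 mg.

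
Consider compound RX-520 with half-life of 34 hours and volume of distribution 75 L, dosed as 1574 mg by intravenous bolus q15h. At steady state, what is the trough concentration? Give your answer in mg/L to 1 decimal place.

k = ln2/t½ = ln2/34 ≈ 0.020387 h⁻¹; fraction remaining f = e^(−kτ) = e^(−0.020387×15) ≈ 0.7365.
Single-dose peak C₀ = D/Vd = 1574/75 ≈ 20.987 mg/L.
Steady-state trough Cmin,ss = C₀·f/(1−f) ≈ 20.987 × 0.7365/0.2635 ≈ 58.660 mg/L.

58.7 mg/L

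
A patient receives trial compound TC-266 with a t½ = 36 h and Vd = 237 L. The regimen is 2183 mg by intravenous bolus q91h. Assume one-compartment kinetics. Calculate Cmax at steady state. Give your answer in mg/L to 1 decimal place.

11.1 mg/L

Over one 91-h interval, 91/36 ≈ 2.5278 half-lives elapse, leaving f ≈ 0.1734 of each dose.
Accumulation ratio R = 1/(1 − f) ≈ 1/0.8266 ≈ 1.2098.
Single-dose peak C₀ = D/Vd = 2183/237 ≈ 9.211 mg/L.
Steady-state peak Cmax,ss = C₀·R ≈ 9.211 × 1.2098 ≈ 11.143 mg/L.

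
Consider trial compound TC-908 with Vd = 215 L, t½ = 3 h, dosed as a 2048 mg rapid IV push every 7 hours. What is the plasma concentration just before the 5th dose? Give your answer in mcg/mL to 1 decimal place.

f = (1/2)^(τ/t½) = (1/2)^(7/3) ≈ 0.1984.
C₀ = D/Vd = 2048/215 ≈ 9.526 mcg/mL.
Before the 5th dose, 4 doses have been given. Superposition: Cmin = C₀·(f + f² + … + f^4).
≈ 9.526 × (0.1984 + 0.0394 + 0.0078 + 0.0015) ≈ 9.526 × 0.2471 ≈ 2.354 mcg/mL.

2.4 mcg/mL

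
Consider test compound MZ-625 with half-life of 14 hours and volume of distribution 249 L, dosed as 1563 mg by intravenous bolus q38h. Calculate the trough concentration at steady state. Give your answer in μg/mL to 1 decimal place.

Over one 38-h interval, 38/14 ≈ 2.7143 half-lives elapse, leaving f ≈ 0.1524 of each dose.
At steady state, accumulation factor R = 1/(1 − e^(−kτ)) ≈ 1.1798.
Each bolus raises the concentration by D/Vd = 1563/249 ≈ 6.277 μg/mL.
Steady-state peak Cmax,ss = C₀·R ≈ 6.277 × 1.1798 ≈ 7.406 μg/mL.
Steady-state trough Cmin,ss = Cmax,ss·f ≈ 7.406 × 0.1524 ≈ 1.129 μg/mL.

1.1 μg/mL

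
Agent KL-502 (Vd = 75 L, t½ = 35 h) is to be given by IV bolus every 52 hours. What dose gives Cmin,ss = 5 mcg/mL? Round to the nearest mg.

675 mg

τ/t½ = 52/35 ≈ 1.4857, so f = (1/2)^(52/35) ≈ 0.357072.
Cmin,ss = (D/Vd)·f/(1−f), so D = Cmin,ss·Vd·(1−f)/f.
D = 5 × 75 × (1−f)/f ≈ 5 × 75 × 1.80056 ≈ 675.21 mg.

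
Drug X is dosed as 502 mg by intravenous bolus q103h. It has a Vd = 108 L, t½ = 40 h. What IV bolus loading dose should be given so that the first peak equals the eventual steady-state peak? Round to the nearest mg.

f = (1/2)^(103/40) ≈ 0.167822; accumulation ratio R = 1/(1−f) ≈ 1.20167.
Loading dose to hit Cmax,ss on first dose: D_load = D_maint·R ≈ 502 × 1.20167 ≈ 603.24 mg.

603 mg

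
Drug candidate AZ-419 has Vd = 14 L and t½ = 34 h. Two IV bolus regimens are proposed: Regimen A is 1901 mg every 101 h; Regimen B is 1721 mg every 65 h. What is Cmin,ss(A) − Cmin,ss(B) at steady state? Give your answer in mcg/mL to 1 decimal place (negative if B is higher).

-24.6 mcg/mL

Regimen A: f = (1/2)^(101/34) ≈ 0.1276; Cmin,ss = (1901/14)·f/(1−f) ≈ 19.860 mcg/mL.
Regimen B: f = (1/2)^(65/34) ≈ 0.2658; Cmin,ss = (1721/14)·f/(1−f) ≈ 44.503 mcg/mL.
Difference ≈ 19.860 − 44.503 ≈ -24.643 mcg/mL.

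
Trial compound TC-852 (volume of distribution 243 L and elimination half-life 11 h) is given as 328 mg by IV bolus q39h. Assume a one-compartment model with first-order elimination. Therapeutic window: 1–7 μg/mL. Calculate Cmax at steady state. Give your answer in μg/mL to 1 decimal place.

k = ln2/t½ = ln2/11 ≈ 0.063013 h⁻¹; fraction remaining f = e^(−kτ) = e^(−0.063013×39) ≈ 0.0856.
Accumulation ratio R = 1/(1 − f) ≈ 1/0.9144 ≈ 1.0936.
Each bolus raises the concentration by D/Vd = 328/243 ≈ 1.350 μg/mL.
Cmax,ss = C₀/(1 − f) ≈ 1.350/0.9144 ≈ 1.476 μg/mL.
Peak 1.5 μg/mL vs MTC 7 μg/mL: below toxic threshold.

1.5 μg/mL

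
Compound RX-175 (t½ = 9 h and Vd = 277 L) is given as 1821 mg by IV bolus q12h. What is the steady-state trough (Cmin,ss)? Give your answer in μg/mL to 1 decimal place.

4.3 μg/mL

k = ln2/t½ = ln2/9 ≈ 0.077016 h⁻¹; fraction remaining f = e^(−kτ) = e^(−0.077016×12) ≈ 0.3969.
Single-dose peak C₀ = D/Vd = 1821/277 ≈ 6.574 μg/mL.
Steady-state trough Cmin,ss = C₀·f/(1−f) ≈ 6.574 × 0.3969/0.6031 ≈ 4.326 μg/mL.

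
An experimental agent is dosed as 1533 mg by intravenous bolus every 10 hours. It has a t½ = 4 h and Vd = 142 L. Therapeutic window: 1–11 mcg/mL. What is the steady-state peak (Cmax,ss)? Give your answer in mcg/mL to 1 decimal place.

k = ln2/t½ = ln2/4 ≈ 0.173287 h⁻¹; fraction remaining f = e^(−kτ) = e^(−0.173287×10) ≈ 0.1768.
At steady state, accumulation factor R = 1/(1 − e^(−kτ)) ≈ 1.2148.
Each bolus raises the concentration by D/Vd = 1533/142 ≈ 10.796 mcg/mL.
Steady-state peak Cmax,ss = C₀·R ≈ 10.796 × 1.2148 ≈ 13.115 mcg/mL.
Peak 13.1 mcg/mL vs MTC 11 mcg/mL: exceeds toxic threshold.

13.1 mcg/mL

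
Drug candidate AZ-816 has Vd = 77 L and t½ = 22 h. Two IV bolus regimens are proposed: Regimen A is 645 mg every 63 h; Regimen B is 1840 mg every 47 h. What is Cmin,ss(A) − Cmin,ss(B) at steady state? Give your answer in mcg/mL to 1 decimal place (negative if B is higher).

Regimen A: f = (1/2)^(63/22) ≈ 0.1374; Cmin,ss = (645/77)·f/(1−f) ≈ 1.334 mcg/mL.
Regimen B: f = (1/2)^(47/22) ≈ 0.2275; Cmin,ss = (1840/77)·f/(1−f) ≈ 7.037 mcg/mL.
Difference ≈ 1.334 − 7.037 ≈ -5.703 mcg/mL.

-5.7 mcg/mL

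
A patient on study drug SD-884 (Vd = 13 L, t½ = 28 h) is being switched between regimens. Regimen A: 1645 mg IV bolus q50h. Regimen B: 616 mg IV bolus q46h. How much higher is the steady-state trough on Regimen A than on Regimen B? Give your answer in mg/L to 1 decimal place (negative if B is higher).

29.4 mg/L

Regimen A: f = (1/2)^(50/28) ≈ 0.2900; Cmin,ss = (1645/13)·f/(1−f) ≈ 51.685 mg/L.
Regimen B: f = (1/2)^(46/28) ≈ 0.3202; Cmin,ss = (616/13)·f/(1−f) ≈ 22.319 mg/L.
Difference ≈ 51.685 − 22.319 ≈ 29.366 mg/L.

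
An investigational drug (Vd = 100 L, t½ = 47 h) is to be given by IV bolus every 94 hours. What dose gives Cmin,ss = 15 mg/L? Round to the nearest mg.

τ/t½ = 94/47 ≈ 2, so f = (1/2)^(94/47) ≈ 0.250000.
Cmin,ss = (D/Vd)·f/(1−f), so D = Cmin,ss·Vd·(1−f)/f.
D = 15 × 100 × (1−f)/f ≈ 15 × 100 × 3.00000 ≈ 4500.00 mg.

4500 mg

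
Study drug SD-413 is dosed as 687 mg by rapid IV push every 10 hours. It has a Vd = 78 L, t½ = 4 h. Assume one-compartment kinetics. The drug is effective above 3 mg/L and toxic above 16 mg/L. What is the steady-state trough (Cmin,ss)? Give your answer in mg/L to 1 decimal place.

Over one 10-h interval, 10/4 ≈ 2.5 half-lives elapse, leaving f ≈ 0.1768 of each dose.
Each bolus raises the concentration by D/Vd = 687/78 ≈ 8.808 mg/L.
Steady-state trough Cmin,ss = C₀·f/(1−f) ≈ 8.808 × 0.1768/0.8232 ≈ 1.892 mg/L.
Trough 1.9 mg/L vs MEC 3 mg/L: subtherapeutic.

1.9 mg/L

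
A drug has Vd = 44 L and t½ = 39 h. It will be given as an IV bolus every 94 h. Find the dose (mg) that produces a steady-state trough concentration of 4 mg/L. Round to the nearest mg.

760 mg

τ/t½ = 94/39 ≈ 2.4103, so f = (1/2)^(94/39) ≈ 0.188122.
Cmin,ss = (D/Vd)·f/(1−f), so D = Cmin,ss·Vd·(1−f)/f.
D = 4 × 44 × (1−f)/f ≈ 4 × 44 × 4.31570 ≈ 759.56 mg.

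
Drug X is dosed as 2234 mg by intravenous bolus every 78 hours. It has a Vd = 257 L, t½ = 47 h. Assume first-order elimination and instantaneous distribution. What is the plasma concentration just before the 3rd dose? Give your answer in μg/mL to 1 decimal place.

f = (1/2)^(τ/t½) = (1/2)^(78/47) ≈ 0.3165.
C₀ = D/Vd = 2234/257 ≈ 8.693 μg/mL.
Before the 3rd dose, 2 doses have been given. Superposition: Cmin = C₀·(f + f²).
≈ 8.693 × (0.3165 + 0.1002) ≈ 8.693 × 0.4167 ≈ 3.622 μg/mL.

3.6 μg/mL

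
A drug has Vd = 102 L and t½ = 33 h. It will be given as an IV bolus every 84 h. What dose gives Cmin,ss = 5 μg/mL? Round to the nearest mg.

2467 mg

τ/t½ = 84/33 ≈ 2.5455, so f = (1/2)^(84/33) ≈ 0.171294.
Cmin,ss = (D/Vd)·f/(1−f), so D = Cmin,ss·Vd·(1−f)/f.
D = 5 × 102 × (1−f)/f ≈ 5 × 102 × 4.83792 ≈ 2467.34 mg.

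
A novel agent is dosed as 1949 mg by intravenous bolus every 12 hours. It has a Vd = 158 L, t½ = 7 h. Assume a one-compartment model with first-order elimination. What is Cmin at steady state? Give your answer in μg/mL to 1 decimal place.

5.4 μg/mL

k = ln2/t½ = ln2/7 ≈ 0.099021 h⁻¹; fraction remaining f = e^(−kτ) = e^(−0.099021×12) ≈ 0.3048.
At steady state, accumulation factor R = 1/(1 − e^(−kτ)) ≈ 1.4384.
Each bolus raises the concentration by D/Vd = 1949/158 ≈ 12.335 μg/mL.
Cmax,ss = C₀/(1 − f) ≈ 12.335/0.6952 ≈ 17.743 μg/mL.
Steady-state trough Cmin,ss = Cmax,ss·f ≈ 17.743 × 0.3048 ≈ 5.408 μg/mL.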